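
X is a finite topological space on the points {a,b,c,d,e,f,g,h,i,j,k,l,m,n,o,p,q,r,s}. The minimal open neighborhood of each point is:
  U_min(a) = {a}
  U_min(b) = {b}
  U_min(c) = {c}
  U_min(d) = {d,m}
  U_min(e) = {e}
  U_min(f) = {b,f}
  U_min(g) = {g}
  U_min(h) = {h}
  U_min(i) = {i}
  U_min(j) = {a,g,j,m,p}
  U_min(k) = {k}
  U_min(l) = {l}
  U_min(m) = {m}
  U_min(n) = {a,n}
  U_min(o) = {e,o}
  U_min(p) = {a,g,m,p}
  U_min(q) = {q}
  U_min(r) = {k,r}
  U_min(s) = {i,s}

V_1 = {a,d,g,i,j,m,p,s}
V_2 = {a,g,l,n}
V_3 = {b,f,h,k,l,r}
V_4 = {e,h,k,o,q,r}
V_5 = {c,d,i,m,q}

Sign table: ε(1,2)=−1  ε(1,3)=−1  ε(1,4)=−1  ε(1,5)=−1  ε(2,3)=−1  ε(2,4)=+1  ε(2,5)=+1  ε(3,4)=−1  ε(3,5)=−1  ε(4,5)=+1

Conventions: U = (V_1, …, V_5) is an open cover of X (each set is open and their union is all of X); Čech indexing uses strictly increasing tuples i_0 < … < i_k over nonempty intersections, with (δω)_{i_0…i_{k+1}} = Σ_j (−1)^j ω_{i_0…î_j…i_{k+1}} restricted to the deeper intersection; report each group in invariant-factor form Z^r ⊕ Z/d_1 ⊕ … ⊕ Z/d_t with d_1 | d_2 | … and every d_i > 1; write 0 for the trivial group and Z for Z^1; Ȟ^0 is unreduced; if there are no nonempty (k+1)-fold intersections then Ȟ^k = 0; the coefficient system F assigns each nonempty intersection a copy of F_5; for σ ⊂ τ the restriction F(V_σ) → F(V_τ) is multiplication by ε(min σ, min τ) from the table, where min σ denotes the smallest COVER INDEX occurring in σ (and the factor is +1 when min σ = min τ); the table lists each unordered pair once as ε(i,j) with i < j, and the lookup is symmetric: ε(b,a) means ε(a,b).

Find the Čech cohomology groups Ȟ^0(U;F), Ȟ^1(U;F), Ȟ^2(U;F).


Ȟ^0(U;F) ≅ Z/5; Ȟ^1(U;F) ≅ Z/5; Ȟ^2(U;F) ≅ 0

cover nerve:
  V12={a,g} V15={d,i,m} V23={l} V34={h,k,r} V45={q}
C dims 5,5; δ0: rk_F5 4
Ȟ^0: (5−4)−0=1 ⇒ Z/5
Ȟ^1: (5−0)−4=1 ⇒ Z/5
Ȟ^2: (0−0)−0=0 ⇒ 0


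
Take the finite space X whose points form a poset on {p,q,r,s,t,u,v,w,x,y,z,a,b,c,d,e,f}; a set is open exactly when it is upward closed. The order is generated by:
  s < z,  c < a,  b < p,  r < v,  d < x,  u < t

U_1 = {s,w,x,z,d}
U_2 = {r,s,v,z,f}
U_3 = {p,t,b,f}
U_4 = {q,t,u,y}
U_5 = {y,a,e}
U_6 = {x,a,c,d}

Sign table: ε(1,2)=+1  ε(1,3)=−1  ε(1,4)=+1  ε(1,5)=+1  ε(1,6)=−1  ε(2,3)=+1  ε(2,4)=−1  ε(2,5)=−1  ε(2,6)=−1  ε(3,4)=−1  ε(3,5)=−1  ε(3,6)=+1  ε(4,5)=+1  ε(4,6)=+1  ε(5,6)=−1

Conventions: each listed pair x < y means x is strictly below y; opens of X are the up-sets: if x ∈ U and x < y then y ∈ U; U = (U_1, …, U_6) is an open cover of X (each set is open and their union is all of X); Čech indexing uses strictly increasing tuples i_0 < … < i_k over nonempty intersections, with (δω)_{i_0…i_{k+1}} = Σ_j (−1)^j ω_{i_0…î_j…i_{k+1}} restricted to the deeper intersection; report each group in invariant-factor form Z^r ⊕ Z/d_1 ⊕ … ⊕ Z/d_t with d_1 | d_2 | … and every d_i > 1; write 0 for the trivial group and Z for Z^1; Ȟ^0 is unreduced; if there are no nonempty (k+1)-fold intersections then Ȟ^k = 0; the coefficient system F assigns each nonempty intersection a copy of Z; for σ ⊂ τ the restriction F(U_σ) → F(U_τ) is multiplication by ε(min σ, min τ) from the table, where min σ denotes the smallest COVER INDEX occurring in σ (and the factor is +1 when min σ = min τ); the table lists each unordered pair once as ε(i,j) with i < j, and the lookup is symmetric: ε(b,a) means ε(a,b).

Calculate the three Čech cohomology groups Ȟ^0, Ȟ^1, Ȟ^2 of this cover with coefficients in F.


Ȟ^0 ≅ 0; Ȟ^1 ≅ Z/2; Ȟ^2 ≅ 0

nerve of the cover:
  U12={s,z} U16={x,d} U23={f} U34={t} U45={y} U56={a}
C dims 6,6; δ0: rk 6, SNF 1^5·2
Ȟ^0 = (6 − 6) − 0 = 0, so Ȟ^0 ≅ 0
Ȟ^1 = (6 − 0) − 6 = 0 plus torsion [2], so Ȟ^1 ≅ Z/2
Ȟ^2 = (0 − 0) − 0 = 0, so Ȟ^2 ≅ 0


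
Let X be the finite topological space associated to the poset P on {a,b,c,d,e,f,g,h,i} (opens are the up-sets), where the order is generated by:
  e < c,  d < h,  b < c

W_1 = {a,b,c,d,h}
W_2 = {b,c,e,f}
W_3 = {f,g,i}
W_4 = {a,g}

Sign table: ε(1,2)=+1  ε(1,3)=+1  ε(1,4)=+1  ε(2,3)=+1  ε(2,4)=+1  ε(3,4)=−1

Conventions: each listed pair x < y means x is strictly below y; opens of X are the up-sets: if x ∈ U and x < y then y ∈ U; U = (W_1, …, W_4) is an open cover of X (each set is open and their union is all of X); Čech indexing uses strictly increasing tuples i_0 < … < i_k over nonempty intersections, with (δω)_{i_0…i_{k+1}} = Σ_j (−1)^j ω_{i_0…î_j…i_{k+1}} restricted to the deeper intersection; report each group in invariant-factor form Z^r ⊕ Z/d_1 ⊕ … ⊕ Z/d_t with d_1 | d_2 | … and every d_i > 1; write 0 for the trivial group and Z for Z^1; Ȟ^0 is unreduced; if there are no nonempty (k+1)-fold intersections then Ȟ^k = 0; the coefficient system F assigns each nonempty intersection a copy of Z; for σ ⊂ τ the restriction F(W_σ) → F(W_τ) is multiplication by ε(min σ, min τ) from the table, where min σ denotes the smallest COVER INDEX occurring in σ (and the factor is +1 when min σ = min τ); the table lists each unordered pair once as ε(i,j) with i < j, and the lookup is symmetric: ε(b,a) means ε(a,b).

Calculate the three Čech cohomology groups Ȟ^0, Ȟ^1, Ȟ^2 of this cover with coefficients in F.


Ȟ^0(U;F) ≅ 0, Ȟ^1(U;F) ≅ Z/2, Ȟ^2(U;F) ≅ 0

nerve of the cover:
  W12={b,c} W14={a} W23={f} W34={g}
C dims 4,4; δ0: rk 4, SNF 1^3·2
Ȟ^0 = (4 − 4) − 0 = 0, so Ȟ^0 ≅ 0
Ȟ^1 = (4 − 0) − 4 = 0 plus torsion [2], so Ȟ^1 ≅ Z/2
Ȟ^2 = (0 − 0) − 0 = 0, so Ȟ^2 ≅ 0


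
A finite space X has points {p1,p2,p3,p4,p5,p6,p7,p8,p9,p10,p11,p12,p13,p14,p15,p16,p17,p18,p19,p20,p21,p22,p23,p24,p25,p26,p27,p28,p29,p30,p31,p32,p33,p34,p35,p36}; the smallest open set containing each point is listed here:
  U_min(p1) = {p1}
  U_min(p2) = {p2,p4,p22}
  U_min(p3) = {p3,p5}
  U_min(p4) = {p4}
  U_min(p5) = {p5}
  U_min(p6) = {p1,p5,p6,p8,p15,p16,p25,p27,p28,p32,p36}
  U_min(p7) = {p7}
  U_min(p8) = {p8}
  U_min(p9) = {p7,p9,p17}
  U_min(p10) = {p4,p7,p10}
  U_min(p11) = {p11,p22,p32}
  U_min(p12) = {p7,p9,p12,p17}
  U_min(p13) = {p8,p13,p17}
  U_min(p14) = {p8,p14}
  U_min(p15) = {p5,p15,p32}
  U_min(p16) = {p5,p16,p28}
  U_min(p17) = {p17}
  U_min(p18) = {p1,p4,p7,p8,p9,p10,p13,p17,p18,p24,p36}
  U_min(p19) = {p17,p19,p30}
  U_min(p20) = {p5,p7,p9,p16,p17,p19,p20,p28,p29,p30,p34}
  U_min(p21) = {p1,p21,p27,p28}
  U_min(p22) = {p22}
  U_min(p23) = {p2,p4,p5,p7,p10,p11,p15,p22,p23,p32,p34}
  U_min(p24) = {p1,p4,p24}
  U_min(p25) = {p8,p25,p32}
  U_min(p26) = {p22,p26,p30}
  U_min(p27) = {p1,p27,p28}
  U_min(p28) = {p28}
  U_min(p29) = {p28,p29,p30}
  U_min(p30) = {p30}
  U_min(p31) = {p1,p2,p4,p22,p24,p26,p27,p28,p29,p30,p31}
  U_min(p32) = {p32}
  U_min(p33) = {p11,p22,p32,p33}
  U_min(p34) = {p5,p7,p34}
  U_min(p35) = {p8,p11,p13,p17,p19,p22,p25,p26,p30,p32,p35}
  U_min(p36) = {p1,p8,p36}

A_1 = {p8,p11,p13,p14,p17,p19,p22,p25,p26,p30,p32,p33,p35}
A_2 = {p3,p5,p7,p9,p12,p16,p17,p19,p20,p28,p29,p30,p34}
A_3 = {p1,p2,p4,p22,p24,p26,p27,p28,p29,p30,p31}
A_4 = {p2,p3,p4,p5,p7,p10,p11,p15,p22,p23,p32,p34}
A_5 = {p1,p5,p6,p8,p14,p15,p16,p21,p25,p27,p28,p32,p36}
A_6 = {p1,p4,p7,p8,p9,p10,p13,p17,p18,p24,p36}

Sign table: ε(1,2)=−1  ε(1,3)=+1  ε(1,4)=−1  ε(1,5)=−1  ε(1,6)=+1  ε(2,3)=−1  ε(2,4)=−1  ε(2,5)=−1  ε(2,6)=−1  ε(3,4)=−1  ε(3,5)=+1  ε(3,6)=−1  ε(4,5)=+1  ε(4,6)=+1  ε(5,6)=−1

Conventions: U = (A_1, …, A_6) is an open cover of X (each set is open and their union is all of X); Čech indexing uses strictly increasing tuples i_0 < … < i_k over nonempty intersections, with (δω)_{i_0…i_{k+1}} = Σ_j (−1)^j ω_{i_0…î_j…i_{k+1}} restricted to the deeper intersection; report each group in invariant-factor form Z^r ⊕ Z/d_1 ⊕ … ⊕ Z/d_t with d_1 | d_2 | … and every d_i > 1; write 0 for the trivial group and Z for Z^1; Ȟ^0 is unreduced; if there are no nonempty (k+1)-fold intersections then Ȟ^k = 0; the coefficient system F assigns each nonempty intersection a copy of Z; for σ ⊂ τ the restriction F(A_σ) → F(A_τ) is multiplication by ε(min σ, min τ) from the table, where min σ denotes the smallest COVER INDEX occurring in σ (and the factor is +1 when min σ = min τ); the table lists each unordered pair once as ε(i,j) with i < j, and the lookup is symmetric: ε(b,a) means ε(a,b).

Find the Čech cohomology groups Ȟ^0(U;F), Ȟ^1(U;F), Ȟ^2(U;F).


intersection data:
  A12={p17,p19,p30} A13={p22,p26,p30} A14={p11,p22,p32} A15={p8,p14,p25,p32} A16={p8,p13,p17} A23={p28,p29,p30} A24={p3,p5,p7,p34} A25={p5,p16,p28} A26={p7,p9,p17} A34={p2,p4,p22} A35={p1,p27,p28} A36={p1,p4,p24} A45={p5,p15,p32} A46={p4,p7,p10} A56={p1,p8,p36}
  A123={p30} A126={p17} A134={p22} A145={p32} A156={p8} A235={p28} A245={p5} A246={p7} A346={p4} A356={p1}
C dims 6,15,10; δ0: rk 6, SNF 1^5·2; δ1: rk 9, SNF 1^9
Ȟ^0 = (6 − 6) − 0 = 0, so Ȟ^0 ≅ 0
Ȟ^1 = (15 − 9) − 6 = 0 plus torsion [2], so Ȟ^1 ≅ Z/2
Ȟ^2 = (10 − 0) − 9 = 1, so Ȟ^2 ≅ Z

Ȟ^0 ≅ 0; Ȟ^1 ≅ Z/2; Ȟ^2 ≅ Z


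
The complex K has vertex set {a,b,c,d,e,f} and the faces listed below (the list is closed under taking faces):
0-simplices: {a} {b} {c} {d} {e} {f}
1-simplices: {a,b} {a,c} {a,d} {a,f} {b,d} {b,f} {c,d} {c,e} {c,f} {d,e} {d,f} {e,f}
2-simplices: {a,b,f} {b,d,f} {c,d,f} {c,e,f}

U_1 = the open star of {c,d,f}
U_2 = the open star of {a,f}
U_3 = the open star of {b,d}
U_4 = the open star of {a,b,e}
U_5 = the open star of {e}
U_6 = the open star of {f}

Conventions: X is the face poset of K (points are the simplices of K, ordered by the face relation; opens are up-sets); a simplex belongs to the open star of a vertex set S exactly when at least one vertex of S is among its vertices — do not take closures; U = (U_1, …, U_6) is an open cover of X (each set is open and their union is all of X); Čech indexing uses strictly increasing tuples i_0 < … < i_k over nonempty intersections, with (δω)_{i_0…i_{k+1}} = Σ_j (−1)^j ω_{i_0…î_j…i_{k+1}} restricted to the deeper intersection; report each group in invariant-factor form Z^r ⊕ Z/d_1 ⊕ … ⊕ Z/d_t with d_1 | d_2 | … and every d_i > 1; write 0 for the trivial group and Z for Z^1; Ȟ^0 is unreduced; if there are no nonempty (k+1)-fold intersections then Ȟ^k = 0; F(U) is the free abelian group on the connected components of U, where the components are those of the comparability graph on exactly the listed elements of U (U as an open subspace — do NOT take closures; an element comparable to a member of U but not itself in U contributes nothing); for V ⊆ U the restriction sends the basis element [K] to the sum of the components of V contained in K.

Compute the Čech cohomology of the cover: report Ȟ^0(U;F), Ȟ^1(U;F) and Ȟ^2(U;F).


nerve simplices:
  U1={{c},{d},{f},{a,c},{a,d},{a,f},{b,d},{b,f},{c,d},{c,e},{c,f},{d,e},{d,f},{e,f},{a,b,f},{b,d,f},{c,d,f},{c,e,f}} U2={{a},{f},{a,b},{a,c},{a,d},{a,f},{b,f},{c,f},{d,f},{e,f},{a,b,f},{b,d,f},{c,d,f},{c,e,f}} U3={{b},{d},{a,b},{a,d},{b,d},{b,f},{c,d},{d,e},{d,f},{a,b,f},{b,d,f},{c,d,f}} U4={{a},{b},{e},{a,b},{a,c},{a,d},{a,f},{b,d},{b,f},{c,e},{d,e},{e,f},{a,b,f},{b,d,f},{c,e,f}} U5={{e},{c,e},{d,e},{e,f},{c,e,f}} U6={{f},{a,f},{b,f},{c,f},{d,f},{e,f},{a,b,f},{b,d,f},{c,d,f},{c,e,f}}
  U12={{f},{a,c},{a,d},{a,f},{b,f},{c,f},{d,f},{e,f},{a,b,f},{b,d,f},{c,d,f},{c,e,f}} U13={{d},{a,d},{b,d},{b,f},{c,d},{d,e},{d,f},{a,b,f},{b,d,f},{c,d,f}} U14={{a,c},{a,d},{a,f},{b,d},{b,f},{c,e},{d,e},{e,f},{a,b,f},{b,d,f},{c,e,f}} U15={{c,e},{d,e},{e,f},{c,e,f}} U16={{f},{a,f},{b,f},{c,f},{d,f},{e,f},{a,b,f},{b,d,f},{c,d,f},{c,e,f}} U23={{a,b},{a,d},{b,f},{d,f},{a,b,f},{b,d,f},{c,d,f}} U24={{a},{a,b},{a,c},{a,d},{a,f},{b,f},{e,f},{a,b,f},{b,d,f},{c,e,f}} U25={{e,f},{c,e,f}} U26={{f},{a,f},{b,f},{c,f},{d,f},{e,f},{a,b,f},{b,d,f},{c,d,f},{c,e,f}} U34={{b},{a,b},{a,d},{b,d},{b,f},{d,e},{a,b,f},{b,d,f}} U35={{d,e}} U36={{b,f},{d,f},{a,b,f},{b,d,f},{c,d,f}} U45={{e},{c,e},{d,e},{e,f},{c,e,f}} U46={{a,f},{b,f},{e,f},{a,b,f},{b,d,f},{c,e,f}} U56={{e,f},{c,e,f}}
  U123={{a,d},{b,f},{d,f},{a,b,f},{b,d,f},{c,d,f}} U124={{a,c},{a,d},{a,f},{b,f},{e,f},{a,b,f},{b,d,f},{c,e,f}} U125={{e,f},{c,e,f}} U126={{f},{a,f},{b,f},{c,f},{d,f},{e,f},{a,b,f},{b,d,f},{c,d,f},{c,e,f}} U134={{a,d},{b,d},{b,f},{d,e},{a,b,f},{b,d,f}} U135={{d,e}} U136={{b,f},{d,f},{a,b,f},{b,d,f},{c,d,f}} U145={{c,e},{d,e},{e,f},{c,e,f}} U146={{a,f},{b,f},{e,f},{a,b,f},{b,d,f},{c,e,f}} U156={{e,f},{c,e,f}} U234={{a,b},{a,d},{b,f},{a,b,f},{b,d,f}} U236={{b,f},{d,f},{a,b,f},{b,d,f},{c,d,f}} U245={{e,f},{c,e,f}} U246={{a,f},{b,f},{e,f},{a,b,f},{b,d,f},{c,e,f}} U256={{e,f},{c,e,f}} U345={{d,e}} U346={{b,f},{a,b,f},{b,d,f}} U456={{e,f},{c,e,f}}
  U1234={{a,d},{b,f},{a,b,f},{b,d,f}} U1236={{b,f},{d,f},{a,b,f},{b,d,f},{c,d,f}} U1245={{e,f},{c,e,f}} U1246={{a,f},{b,f},{e,f},{a,b,f},{b,d,f},{c,e,f}} U1256={{e,f},{c,e,f}} U1345={{d,e}} U1346={{b,f},{a,b,f},{b,d,f}} U1456={{e,f},{c,e,f}} U2346={{b,f},{a,b,f},{b,d,f}} U2456={{e,f},{c,e,f}}
  U12346={{b,f},{a,b,f},{b,d,f}} U12456={{e,f},{c,e,f}}
components per intersection:
  U1: {{c},{d},{f},{a,c},{a,d},{a,f},{b,d},{b,f},{c,d},{c,e},{c,f},{d,e},{d,f},{e,f},{a,b,f},{b,d,f},{c,d,f},{c,e,f}}
  U2: {{a},{f},{a,b},{a,c},{a,d},{a,f},{b,f},{c,f},{d,f},{e,f},{a,b,f},{b,d,f},{c,d,f},{c,e,f}}
  U3: {{b},{d},{a,b},{a,d},{b,d},{b,f},{c,d},{d,e},{d,f},{a,b,f},{b,d,f},{c,d,f}}
  U4: {{a},{b},{a,b},{a,c},{a,d},{a,f},{b,d},{b,f},{a,b,f},{b,d,f}} {{e},{c,e},{d,e},{e,f},{c,e,f}}
  U5: {{e},{c,e},{d,e},{e,f},{c,e,f}}
  U6: {{f},{a,f},{b,f},{c,f},{d,f},{e,f},{a,b,f},{b,d,f},{c,d,f},{c,e,f}}
  U12: {{f},{a,f},{b,f},{c,f},{d,f},{e,f},{a,b,f},{b,d,f},{c,d,f},{c,e,f}} {{a,c}} {{a,d}}
  U13: {{d},{a,d},{b,d},{b,f},{c,d},{d,e},{d,f},{a,b,f},{b,d,f},{c,d,f}}
  U14: {{a,c}} {{a,d}} {{a,f},{b,d},{b,f},{a,b,f},{b,d,f}} {{c,e},{e,f},{c,e,f}} {{d,e}}
  U15: {{c,e},{e,f},{c,e,f}} {{d,e}}
  U16: {{f},{a,f},{b,f},{c,f},{d,f},{e,f},{a,b,f},{b,d,f},{c,d,f},{c,e,f}}
  U23: {{a,b},{b,f},{d,f},{a,b,f},{b,d,f},{c,d,f}} {{a,d}}
  U24: {{a},{a,b},{a,c},{a,d},{a,f},{b,f},{a,b,f},{b,d,f}} {{e,f},{c,e,f}}
  U25: {{e,f},{c,e,f}}
  U26: {{f},{a,f},{b,f},{c,f},{d,f},{e,f},{a,b,f},{b,d,f},{c,d,f},{c,e,f}}
  U34: {{b},{a,b},{b,d},{b,f},{a,b,f},{b,d,f}} {{a,d}} {{d,e}}
  U35: {{d,e}}
  U36: {{b,f},{d,f},{a,b,f},{b,d,f},{c,d,f}}
  U45: {{e},{c,e},{d,e},{e,f},{c,e,f}}
  U46: {{a,f},{b,f},{a,b,f},{b,d,f}} {{e,f},{c,e,f}}
  U56: {{e,f},{c,e,f}}
  U123: {{a,d}} {{b,f},{d,f},{a,b,f},{b,d,f},{c,d,f}}
  U124: {{a,c}} {{a,d}} {{a,f},{b,f},{a,b,f},{b,d,f}} {{e,f},{c,e,f}}
  U125: {{e,f},{c,e,f}}
  U126: {{f},{a,f},{b,f},{c,f},{d,f},{e,f},{a,b,f},{b,d,f},{c,d,f},{c,e,f}}
  U134: {{a,d}} {{b,d},{b,f},{a,b,f},{b,d,f}} {{d,e}}
  U135: {{d,e}}
  U136: {{b,f},{d,f},{a,b,f},{b,d,f},{c,d,f}}
  U145: {{c,e},{e,f},{c,e,f}} {{d,e}}
  U146: {{a,f},{b,f},{a,b,f},{b,d,f}} {{e,f},{c,e,f}}
  U156: {{e,f},{c,e,f}}
  U234: {{a,b},{b,f},{a,b,f},{b,d,f}} {{a,d}}
  U236: {{b,f},{d,f},{a,b,f},{b,d,f},{c,d,f}}
  U245: {{e,f},{c,e,f}}
  U246: {{a,f},{b,f},{a,b,f},{b,d,f}} {{e,f},{c,e,f}}
  U256: {{e,f},{c,e,f}}
  U345: {{d,e}}
  U346: {{b,f},{a,b,f},{b,d,f}}
  U456: {{e,f},{c,e,f}}
  U1234: {{a,d}} {{b,f},{a,b,f},{b,d,f}}
  U1236: {{b,f},{d,f},{a,b,f},{b,d,f},{c,d,f}}
  U1245: {{e,f},{c,e,f}}
  U1246: {{a,f},{b,f},{a,b,f},{b,d,f}} {{e,f},{c,e,f}}
  U1256: {{e,f},{c,e,f}}
  U1345: {{d,e}}
  U1346: {{b,f},{a,b,f},{b,d,f}}
  U1456: {{e,f},{c,e,f}}
  U2346: {{b,f},{a,b,f},{b,d,f}}
  U2456: {{e,f},{c,e,f}}
  U12346: {{b,f},{a,b,f},{b,d,f}}
  U12456: {{e,f},{c,e,f}}
C dims 7,27,28,12; δ0: rk 6, SNF 1^6; δ1: rk 18, SNF 1^18; δ2: rk 10, SNF 1^10
degree 0: 7−6−0 = 1 → Ȟ^0 ≅ Z
degree 1: 27−18−6 = 3 → Ȟ^1 ≅ Z^3
degree 2: 28−10−18 = 0 → Ȟ^2 ≅ 0

Ȟ^0 ≅ Z, Ȟ^1 ≅ Z^3 and Ȟ^2 ≅ 0


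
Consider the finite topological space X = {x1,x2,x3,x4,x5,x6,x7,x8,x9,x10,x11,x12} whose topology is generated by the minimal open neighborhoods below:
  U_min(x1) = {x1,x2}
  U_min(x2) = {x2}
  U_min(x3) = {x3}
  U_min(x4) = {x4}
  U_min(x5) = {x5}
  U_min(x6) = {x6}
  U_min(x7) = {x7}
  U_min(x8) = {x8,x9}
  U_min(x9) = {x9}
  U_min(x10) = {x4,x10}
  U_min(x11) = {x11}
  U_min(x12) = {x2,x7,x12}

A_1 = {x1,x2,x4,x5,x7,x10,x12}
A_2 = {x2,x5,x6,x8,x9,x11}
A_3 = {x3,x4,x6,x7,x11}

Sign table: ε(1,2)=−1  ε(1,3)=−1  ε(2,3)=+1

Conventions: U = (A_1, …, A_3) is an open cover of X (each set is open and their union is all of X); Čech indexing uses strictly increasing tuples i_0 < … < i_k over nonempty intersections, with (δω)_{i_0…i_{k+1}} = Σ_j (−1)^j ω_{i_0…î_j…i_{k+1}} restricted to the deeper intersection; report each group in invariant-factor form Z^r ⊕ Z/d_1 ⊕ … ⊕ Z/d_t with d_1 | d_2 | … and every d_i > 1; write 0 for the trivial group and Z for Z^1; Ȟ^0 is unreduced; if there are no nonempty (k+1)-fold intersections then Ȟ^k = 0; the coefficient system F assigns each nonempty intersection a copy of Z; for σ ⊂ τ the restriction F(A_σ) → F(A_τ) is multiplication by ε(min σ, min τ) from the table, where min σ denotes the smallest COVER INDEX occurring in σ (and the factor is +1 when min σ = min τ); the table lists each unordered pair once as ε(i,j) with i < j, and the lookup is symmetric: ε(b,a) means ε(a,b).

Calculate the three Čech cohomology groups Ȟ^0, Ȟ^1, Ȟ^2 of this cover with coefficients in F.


Ȟ^0(U;F) ≅ Z, Ȟ^1(U;F) ≅ Z, Ȟ^2(U;F) ≅ 0

nonempty intersections:
  A12={x2,x5} A13={x4,x7} A23={x6,x11}
C dims 3,3; δ0: rk 2, SNF 1^2
Ȟ^0: (3−2)−0=1 ⇒ Z
Ȟ^1: (3−0)−2=1 ⇒ Z
Ȟ^2: (0−0)−0=0 ⇒ 0


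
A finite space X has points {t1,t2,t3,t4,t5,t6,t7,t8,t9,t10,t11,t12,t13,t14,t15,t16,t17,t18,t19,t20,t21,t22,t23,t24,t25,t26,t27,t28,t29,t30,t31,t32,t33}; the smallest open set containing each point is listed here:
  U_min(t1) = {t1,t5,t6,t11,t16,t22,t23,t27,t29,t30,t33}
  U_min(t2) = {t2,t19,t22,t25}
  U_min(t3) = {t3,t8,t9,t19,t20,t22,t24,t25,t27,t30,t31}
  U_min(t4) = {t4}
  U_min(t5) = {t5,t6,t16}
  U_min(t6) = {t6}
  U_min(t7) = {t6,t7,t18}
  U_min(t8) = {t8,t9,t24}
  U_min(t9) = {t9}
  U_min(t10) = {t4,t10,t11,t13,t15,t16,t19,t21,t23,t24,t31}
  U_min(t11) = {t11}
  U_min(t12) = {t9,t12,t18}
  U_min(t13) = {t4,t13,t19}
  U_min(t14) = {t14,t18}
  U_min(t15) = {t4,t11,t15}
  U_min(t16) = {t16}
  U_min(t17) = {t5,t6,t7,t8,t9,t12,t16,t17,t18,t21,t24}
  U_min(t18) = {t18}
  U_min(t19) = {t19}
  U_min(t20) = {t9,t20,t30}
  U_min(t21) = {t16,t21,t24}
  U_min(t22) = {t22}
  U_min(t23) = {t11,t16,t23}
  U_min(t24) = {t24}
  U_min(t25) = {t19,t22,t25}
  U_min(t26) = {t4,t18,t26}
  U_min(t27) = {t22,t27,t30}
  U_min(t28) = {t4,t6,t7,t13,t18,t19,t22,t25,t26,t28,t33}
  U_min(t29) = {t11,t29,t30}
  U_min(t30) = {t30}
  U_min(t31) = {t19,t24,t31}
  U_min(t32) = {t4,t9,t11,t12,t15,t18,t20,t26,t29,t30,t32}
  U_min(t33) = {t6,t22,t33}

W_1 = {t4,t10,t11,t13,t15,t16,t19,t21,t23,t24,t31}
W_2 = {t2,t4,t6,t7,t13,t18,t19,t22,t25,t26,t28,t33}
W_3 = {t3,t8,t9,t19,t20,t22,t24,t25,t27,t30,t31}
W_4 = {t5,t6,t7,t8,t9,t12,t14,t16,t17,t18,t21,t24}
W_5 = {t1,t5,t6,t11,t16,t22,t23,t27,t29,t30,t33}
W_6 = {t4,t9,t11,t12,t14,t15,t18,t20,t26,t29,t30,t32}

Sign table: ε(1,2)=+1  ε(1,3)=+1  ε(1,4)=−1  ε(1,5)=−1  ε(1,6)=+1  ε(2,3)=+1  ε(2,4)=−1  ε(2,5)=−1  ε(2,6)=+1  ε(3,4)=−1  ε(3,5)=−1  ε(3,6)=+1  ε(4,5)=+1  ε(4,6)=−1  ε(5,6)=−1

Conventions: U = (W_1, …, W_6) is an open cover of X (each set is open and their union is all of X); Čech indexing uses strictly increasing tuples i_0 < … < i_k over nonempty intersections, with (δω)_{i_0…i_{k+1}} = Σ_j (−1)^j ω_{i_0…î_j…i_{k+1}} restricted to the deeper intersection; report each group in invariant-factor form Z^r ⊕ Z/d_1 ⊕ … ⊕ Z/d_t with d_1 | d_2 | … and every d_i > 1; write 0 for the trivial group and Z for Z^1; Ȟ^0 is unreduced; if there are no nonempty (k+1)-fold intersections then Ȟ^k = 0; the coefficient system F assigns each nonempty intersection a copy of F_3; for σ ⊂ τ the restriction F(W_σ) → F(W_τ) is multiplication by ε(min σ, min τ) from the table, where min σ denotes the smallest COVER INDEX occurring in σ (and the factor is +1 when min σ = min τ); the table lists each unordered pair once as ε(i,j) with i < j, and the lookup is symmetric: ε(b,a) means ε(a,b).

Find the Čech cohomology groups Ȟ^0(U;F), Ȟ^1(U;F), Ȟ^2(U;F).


nonempty overlaps:
  W12={t4,t13,t19} W13={t19,t24,t31} W14={t16,t21,t24} W15={t11,t16,t23} W16={t4,t11,t15} W23={t19,t22,t25} W24={t6,t7,t18} W25={t6,t22,t33} W26={t4,t18,t26} W34={t8,t9,t24} W35={t22,t27,t30} W36={t9,t20,t30} W45={t5,t6,t16} W46={t9,t12,t14,t18} W56={t11,t29,t30}
  W123={t19} W126={t4} W134={t24} W145={t16} W156={t11} W235={t22} W245={t6} W246={t18} W346={t9} W356={t30}
C dims 6,15,10; δ0: rk_F3 5; δ1: rk_F3 10
degree 0: 6−5−0 = 1 → Ȟ^0 ≅ Z/3
degree 1: 15−10−5 = 0 → Ȟ^1 ≅ 0
degree 2: 10−0−10 = 0 → Ȟ^2 ≅ 0

Ȟ^0 ≅ Z/3, Ȟ^1 ≅ 0, Ȟ^2 ≅ 0


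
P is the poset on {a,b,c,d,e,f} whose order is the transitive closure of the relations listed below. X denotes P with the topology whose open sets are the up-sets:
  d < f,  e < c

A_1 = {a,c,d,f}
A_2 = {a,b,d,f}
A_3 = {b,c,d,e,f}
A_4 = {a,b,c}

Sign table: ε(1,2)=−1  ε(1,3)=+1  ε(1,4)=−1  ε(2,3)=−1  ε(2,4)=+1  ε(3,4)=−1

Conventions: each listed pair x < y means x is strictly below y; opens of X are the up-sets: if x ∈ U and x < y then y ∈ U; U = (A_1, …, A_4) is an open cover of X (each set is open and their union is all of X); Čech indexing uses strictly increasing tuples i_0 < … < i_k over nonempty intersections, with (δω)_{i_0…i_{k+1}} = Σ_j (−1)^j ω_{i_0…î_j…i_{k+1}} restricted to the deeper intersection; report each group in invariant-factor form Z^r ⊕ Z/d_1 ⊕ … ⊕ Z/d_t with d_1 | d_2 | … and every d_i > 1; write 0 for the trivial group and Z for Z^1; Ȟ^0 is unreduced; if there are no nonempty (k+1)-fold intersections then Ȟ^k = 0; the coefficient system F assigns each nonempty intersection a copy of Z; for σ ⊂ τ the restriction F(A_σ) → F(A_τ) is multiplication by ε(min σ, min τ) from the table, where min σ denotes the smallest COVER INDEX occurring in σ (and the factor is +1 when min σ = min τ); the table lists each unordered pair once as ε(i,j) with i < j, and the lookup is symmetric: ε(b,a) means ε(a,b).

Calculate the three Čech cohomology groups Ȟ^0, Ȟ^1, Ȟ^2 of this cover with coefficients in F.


Ȟ^0 = Z, Ȟ^1 = 0 and Ȟ^2 = Z

nerve simplices:
  A12={a,d,f} A13={c,d,f} A14={a,c} A23={b,d,f} A24={a,b} A34={b,c}
  A123={d,f} A124={a} A134={c} A234={b}
C dims 4,6,4; δ0: rk 3, SNF 1^3; δ1: rk 3, SNF 1^3
degree 0: 4−3−0 = 1 → Ȟ^0 ≅ Z
degree 1: 6−3−3 = 0 → Ȟ^1 ≅ 0
degree 2: 4−0−3 = 1 → Ȟ^2 ≅ Z


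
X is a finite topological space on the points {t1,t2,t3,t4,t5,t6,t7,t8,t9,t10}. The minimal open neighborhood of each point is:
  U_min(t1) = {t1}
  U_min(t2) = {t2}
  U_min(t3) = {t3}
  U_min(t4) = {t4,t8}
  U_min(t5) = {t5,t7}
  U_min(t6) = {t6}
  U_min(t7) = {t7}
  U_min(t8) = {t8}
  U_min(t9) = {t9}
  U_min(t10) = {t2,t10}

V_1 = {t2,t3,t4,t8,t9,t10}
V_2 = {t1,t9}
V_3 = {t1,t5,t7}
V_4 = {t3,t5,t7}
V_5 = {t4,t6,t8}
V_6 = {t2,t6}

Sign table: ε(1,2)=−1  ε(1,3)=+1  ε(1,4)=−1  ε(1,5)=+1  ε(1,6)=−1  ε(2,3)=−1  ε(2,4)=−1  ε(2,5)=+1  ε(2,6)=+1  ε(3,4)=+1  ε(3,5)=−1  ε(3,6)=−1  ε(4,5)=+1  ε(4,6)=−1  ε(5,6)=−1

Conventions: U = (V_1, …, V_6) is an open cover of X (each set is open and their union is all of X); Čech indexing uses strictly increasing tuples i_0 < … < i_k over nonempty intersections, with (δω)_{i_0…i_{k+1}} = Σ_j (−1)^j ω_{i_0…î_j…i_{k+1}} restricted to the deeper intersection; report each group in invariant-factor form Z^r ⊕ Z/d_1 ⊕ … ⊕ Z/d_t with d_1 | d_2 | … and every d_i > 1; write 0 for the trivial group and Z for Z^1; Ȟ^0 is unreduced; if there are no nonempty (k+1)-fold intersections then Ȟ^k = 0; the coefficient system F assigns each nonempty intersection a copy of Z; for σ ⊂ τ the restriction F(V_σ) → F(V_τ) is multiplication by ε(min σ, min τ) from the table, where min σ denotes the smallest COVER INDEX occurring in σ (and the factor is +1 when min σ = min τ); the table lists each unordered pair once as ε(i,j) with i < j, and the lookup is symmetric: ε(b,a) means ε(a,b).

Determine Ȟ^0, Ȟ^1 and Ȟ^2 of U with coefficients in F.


nerve of the cover:
  V12={t9} V14={t3} V15={t4,t8} V16={t2} V23={t1} V34={t5,t7} V56={t6}
C dims 6,7; δ0: rk 6, SNF 1^5·2
Ȟ^0 = (6 − 6) − 0 = 0, so Ȟ^0 ≅ 0
Ȟ^1 = (7 − 0) − 6 = 1 plus torsion [2], so Ȟ^1 ≅ Z ⊕ Z/2
Ȟ^2 = (0 − 0) − 0 = 0, so Ȟ^2 ≅ 0

Ȟ^0 = 0, Ȟ^1 = Z ⊕ Z/2, Ȟ^2 = 0


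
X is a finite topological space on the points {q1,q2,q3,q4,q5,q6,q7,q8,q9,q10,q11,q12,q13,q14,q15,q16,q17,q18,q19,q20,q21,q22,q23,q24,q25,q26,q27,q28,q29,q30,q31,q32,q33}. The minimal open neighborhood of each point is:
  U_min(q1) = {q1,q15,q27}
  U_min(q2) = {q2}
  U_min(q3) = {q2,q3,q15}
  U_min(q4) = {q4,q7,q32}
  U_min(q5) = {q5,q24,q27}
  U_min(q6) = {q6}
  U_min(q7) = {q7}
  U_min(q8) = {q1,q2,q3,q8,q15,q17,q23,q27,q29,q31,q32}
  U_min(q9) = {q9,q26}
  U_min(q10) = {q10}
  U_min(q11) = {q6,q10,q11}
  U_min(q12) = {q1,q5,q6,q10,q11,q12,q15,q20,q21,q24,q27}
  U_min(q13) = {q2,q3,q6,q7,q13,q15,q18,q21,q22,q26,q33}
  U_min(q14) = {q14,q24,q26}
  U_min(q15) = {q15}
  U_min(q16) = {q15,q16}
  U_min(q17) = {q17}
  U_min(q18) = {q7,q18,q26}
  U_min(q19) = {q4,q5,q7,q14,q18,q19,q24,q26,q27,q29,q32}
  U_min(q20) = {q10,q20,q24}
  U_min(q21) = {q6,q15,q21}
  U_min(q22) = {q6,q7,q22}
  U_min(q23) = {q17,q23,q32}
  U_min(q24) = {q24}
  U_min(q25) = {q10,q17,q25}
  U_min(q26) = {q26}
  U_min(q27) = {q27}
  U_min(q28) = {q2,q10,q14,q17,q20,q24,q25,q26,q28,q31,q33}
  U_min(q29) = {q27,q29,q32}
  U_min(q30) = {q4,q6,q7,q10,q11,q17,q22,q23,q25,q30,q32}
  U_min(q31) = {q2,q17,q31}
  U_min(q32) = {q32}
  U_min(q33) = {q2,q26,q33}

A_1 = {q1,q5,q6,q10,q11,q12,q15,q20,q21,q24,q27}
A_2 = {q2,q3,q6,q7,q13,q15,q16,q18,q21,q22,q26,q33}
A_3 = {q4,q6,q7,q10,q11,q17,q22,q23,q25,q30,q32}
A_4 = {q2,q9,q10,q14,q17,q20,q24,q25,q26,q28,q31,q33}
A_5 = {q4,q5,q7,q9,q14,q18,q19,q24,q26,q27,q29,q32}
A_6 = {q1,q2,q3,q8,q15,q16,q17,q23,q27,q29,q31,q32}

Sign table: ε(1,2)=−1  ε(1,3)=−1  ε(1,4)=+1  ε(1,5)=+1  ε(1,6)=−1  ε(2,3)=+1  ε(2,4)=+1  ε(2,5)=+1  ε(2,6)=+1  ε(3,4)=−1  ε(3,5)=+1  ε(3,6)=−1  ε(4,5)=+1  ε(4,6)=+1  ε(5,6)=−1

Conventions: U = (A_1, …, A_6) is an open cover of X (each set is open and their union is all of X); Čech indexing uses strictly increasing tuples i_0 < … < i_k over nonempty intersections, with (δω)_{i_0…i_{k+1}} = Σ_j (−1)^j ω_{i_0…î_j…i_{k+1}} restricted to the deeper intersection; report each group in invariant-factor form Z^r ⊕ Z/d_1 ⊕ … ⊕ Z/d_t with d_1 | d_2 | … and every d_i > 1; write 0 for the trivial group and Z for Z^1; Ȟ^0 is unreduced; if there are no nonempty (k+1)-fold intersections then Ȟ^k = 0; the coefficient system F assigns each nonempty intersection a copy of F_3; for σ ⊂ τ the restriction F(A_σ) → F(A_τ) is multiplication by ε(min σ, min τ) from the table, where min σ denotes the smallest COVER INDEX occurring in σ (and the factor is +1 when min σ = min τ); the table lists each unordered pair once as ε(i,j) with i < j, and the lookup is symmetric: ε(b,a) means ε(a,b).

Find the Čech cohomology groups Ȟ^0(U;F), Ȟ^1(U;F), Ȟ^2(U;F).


Ȟ^0(U;F) ≅ 0, Ȟ^1(U;F) ≅ 0, Ȟ^2(U;F) ≅ Z/3

cover nerve:
  A12={q6,q15,q21} A13={q6,q10,q11} A14={q10,q20,q24} A15={q5,q24,q27} A16={q1,q15,q27} A23={q6,q7,q22} A24={q2,q26,q33} A25={q7,q18,q26} A26={q2,q3,q15,q16} A34={q10,q17,q25} A35={q4,q7,q32} A36={q17,q23,q32} A45={q9,q14,q24,q26} A46={q2,q17,q31} A56={q27,q29,q32}
  A123={q6} A126={q15} A134={q10} A145={q24} A156={q27} A235={q7} A245={q26} A246={q2} A346={q17} A356={q32}
C dims 6,15,10; δ0: rk_F3 6; δ1: rk_F3 9
Ȟ^0: (6−6)−0=0 ⇒ 0
Ȟ^1: (15−9)−6=0 ⇒ 0
Ȟ^2: (10−0)−9=1 ⇒ Z/3


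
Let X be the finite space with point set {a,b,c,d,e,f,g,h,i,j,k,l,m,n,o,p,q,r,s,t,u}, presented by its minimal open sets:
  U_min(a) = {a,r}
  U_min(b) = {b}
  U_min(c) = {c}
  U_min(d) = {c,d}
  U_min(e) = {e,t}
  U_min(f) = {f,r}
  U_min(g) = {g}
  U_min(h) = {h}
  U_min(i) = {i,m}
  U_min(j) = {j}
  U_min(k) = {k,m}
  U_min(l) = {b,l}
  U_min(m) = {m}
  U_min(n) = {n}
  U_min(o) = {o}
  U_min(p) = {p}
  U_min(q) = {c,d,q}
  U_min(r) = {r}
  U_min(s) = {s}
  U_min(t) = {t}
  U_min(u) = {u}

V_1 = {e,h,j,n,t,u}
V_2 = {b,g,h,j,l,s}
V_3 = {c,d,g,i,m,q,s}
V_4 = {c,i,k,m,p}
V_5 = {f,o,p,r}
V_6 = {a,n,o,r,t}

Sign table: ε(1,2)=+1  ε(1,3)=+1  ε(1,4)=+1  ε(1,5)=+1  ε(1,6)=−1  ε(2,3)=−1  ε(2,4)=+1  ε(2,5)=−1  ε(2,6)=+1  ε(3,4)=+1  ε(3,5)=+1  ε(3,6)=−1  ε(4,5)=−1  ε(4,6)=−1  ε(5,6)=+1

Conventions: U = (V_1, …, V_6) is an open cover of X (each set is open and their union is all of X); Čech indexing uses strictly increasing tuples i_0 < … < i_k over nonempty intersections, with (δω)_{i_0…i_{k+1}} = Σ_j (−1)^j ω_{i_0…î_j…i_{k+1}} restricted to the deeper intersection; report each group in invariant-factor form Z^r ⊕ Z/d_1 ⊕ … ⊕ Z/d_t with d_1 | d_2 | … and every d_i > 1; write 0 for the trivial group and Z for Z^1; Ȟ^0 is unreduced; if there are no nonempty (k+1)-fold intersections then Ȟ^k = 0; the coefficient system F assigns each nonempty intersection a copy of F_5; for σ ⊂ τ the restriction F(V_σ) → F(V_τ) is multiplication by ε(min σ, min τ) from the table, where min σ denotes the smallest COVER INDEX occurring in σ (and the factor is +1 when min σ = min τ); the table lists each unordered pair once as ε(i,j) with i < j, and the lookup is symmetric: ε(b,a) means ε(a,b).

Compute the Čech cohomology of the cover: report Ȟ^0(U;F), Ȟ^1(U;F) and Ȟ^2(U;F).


Ȟ^0 ≅ 0, Ȟ^1 ≅ 0, Ȟ^2 ≅ 0

nerve of the cover:
  V12={h,j} V16={n,t} V23={g,s} V34={c,i,m} V45={p} V56={o,r}
C dims 6,6; δ0: rk_F5 6
Ȟ^0 = (6 − 6) − 0 = 0, so Ȟ^0 ≅ 0
Ȟ^1 = (6 − 0) − 6 = 0, so Ȟ^1 ≅ 0
Ȟ^2 = (0 − 0) − 0 = 0, so Ȟ^2 ≅ 0


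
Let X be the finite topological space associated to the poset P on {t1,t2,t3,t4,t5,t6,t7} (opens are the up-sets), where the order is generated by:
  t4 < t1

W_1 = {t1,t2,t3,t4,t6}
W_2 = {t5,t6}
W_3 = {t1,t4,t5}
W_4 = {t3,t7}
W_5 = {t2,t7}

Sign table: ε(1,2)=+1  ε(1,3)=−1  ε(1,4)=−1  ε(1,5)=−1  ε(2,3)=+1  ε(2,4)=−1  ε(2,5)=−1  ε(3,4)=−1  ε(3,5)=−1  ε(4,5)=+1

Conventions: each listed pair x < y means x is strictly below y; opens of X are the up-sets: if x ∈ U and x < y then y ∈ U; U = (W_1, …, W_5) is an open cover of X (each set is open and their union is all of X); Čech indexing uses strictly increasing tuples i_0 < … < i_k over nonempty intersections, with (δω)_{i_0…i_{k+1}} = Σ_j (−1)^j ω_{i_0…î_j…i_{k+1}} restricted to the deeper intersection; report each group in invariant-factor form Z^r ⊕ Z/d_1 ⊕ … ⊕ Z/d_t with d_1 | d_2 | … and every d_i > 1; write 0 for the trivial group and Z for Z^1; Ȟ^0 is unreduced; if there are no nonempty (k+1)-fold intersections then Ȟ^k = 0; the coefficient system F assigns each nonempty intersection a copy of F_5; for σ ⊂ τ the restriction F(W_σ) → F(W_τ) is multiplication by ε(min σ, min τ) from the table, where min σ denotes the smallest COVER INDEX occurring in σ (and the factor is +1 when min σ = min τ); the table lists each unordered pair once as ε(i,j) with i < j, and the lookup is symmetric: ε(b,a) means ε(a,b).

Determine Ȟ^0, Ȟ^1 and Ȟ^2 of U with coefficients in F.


Ȟ^0 = 0,  Ȟ^1 = Z/5,  Ȟ^2 = 0

nerve of the cover:
  W12={t6} W13={t1,t4} W14={t3} W15={t2} W23={t5} W45={t7}
C dims 5,6; δ0: rk_F5 5
Ȟ^0 = (5 − 5) − 0 = 0, so Ȟ^0 ≅ 0
Ȟ^1 = (6 − 0) − 5 = 1, so Ȟ^1 ≅ Z/5
Ȟ^2 = (0 − 0) − 0 = 0, so Ȟ^2 ≅ 0


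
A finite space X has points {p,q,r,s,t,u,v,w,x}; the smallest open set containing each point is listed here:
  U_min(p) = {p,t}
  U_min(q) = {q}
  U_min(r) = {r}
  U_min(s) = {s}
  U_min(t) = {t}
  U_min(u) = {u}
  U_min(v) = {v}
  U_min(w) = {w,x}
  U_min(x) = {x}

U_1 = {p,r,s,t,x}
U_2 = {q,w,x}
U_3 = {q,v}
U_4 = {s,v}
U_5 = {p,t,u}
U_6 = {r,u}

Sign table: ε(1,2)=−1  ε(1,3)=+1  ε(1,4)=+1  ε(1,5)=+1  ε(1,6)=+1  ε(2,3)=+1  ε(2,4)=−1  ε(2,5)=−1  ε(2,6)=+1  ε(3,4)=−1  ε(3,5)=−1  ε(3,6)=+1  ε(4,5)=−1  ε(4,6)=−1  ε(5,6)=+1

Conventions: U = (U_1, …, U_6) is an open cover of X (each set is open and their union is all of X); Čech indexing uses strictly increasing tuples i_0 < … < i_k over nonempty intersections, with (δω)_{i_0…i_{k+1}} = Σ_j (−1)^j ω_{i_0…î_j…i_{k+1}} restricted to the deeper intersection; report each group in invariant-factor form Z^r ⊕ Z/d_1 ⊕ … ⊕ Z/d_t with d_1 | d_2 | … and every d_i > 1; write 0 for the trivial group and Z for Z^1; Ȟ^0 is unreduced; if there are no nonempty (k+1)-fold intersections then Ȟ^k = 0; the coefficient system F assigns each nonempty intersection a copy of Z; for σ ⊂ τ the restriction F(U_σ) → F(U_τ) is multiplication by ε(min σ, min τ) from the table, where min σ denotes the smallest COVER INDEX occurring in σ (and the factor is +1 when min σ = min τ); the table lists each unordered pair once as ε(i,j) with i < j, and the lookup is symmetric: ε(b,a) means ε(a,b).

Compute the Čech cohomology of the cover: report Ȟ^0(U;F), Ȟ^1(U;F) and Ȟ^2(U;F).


Ȟ^0 ≅ Z, Ȟ^1 ≅ Z^2, Ȟ^2 ≅ 0

nonempty overlaps:
  U12={x} U14={s} U15={p,t} U16={r} U23={q} U34={v} U56={u}
C dims 6,7; δ0: rk 5, SNF 1^5
degree 0: 6−5−0 = 1 → Ȟ^0 ≅ Z
degree 1: 7−0−5 = 2 → Ȟ^1 ≅ Z^2
degree 2: 0−0−0 = 0 → Ȟ^2 ≅ 0


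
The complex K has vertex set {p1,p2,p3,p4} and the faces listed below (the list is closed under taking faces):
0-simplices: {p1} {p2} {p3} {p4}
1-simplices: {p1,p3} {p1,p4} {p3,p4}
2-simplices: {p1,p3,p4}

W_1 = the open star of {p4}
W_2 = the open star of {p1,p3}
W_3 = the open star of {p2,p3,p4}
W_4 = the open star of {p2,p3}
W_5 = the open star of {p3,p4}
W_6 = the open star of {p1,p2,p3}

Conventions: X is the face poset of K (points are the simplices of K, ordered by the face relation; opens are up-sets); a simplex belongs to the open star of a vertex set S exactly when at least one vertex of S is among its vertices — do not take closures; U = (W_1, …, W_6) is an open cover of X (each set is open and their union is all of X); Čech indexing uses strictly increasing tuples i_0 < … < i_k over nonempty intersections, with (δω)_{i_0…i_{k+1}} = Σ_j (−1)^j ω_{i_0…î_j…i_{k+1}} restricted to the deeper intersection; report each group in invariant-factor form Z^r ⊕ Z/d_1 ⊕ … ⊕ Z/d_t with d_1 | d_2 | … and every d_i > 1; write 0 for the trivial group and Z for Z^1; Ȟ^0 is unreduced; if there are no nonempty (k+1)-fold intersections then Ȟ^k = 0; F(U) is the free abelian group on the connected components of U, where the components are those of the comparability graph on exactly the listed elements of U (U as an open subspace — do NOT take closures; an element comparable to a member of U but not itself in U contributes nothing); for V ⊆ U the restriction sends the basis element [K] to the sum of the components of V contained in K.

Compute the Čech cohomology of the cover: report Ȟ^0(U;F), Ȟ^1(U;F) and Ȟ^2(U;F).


Ȟ^0(U;F) ≅ Z^2,  Ȟ^1(U;F) ≅ 0,  Ȟ^2(U;F) ≅ 0

nerve simplices:
  W1={{p4},{p1,p4},{p3,p4},{p1,p3,p4}} W2={{p1},{p3},{p1,p3},{p1,p4},{p3,p4},{p1,p3,p4}} W3={{p2},{p3},{p4},{p1,p3},{p1,p4},{p3,p4},{p1,p3,p4}} W4={{p2},{p3},{p1,p3},{p3,p4},{p1,p3,p4}} W5={{p3},{p4},{p1,p3},{p1,p4},{p3,p4},{p1,p3,p4}} W6={{p1},{p2},{p3},{p1,p3},{p1,p4},{p3,p4},{p1,p3,p4}}
  W12={{p1,p4},{p3,p4},{p1,p3,p4}} W13={{p4},{p1,p4},{p3,p4},{p1,p3,p4}} W14={{p3,p4},{p1,p3,p4}} W15={{p4},{p1,p4},{p3,p4},{p1,p3,p4}} W16={{p1,p4},{p3,p4},{p1,p3,p4}} W23={{p3},{p1,p3},{p1,p4},{p3,p4},{p1,p3,p4}} W24={{p3},{p1,p3},{p3,p4},{p1,p3,p4}} W25={{p3},{p1,p3},{p1,p4},{p3,p4},{p1,p3,p4}} W26={{p1},{p3},{p1,p3},{p1,p4},{p3,p4},{p1,p3,p4}} W34={{p2},{p3},{p1,p3},{p3,p4},{p1,p3,p4}} W35={{p3},{p4},{p1,p3},{p1,p4},{p3,p4},{p1,p3,p4}} W36={{p2},{p3},{p1,p3},{p1,p4},{p3,p4},{p1,p3,p4}} W45={{p3},{p1,p3},{p3,p4},{p1,p3,p4}} W46={{p2},{p3},{p1,p3},{p3,p4},{p1,p3,p4}} W56={{p3},{p1,p3},{p1,p4},{p3,p4},{p1,p3,p4}}
  W123={{p1,p4},{p3,p4},{p1,p3,p4}} W124={{p3,p4},{p1,p3,p4}} W125={{p1,p4},{p3,p4},{p1,p3,p4}} W126={{p1,p4},{p3,p4},{p1,p3,p4}} W134={{p3,p4},{p1,p3,p4}} W135={{p4},{p1,p4},{p3,p4},{p1,p3,p4}} W136={{p1,p4},{p3,p4},{p1,p3,p4}} W145={{p3,p4},{p1,p3,p4}} W146={{p3,p4},{p1,p3,p4}} W156={{p1,p4},{p3,p4},{p1,p3,p4}} W234={{p3},{p1,p3},{p3,p4},{p1,p3,p4}} W235={{p3},{p1,p3},{p1,p4},{p3,p4},{p1,p3,p4}} W236={{p3},{p1,p3},{p1,p4},{p3,p4},{p1,p3,p4}} W245={{p3},{p1,p3},{p3,p4},{p1,p3,p4}} W246={{p3},{p1,p3},{p3,p4},{p1,p3,p4}} W256={{p3},{p1,p3},{p1,p4},{p3,p4},{p1,p3,p4}} W345={{p3},{p1,p3},{p3,p4},{p1,p3,p4}} W346={{p2},{p3},{p1,p3},{p3,p4},{p1,p3,p4}} W356={{p3},{p1,p3},{p1,p4},{p3,p4},{p1,p3,p4}} W456={{p3},{p1,p3},{p3,p4},{p1,p3,p4}}
  W1234={{p3,p4},{p1,p3,p4}} W1235={{p1,p4},{p3,p4},{p1,p3,p4}} W1236={{p1,p4},{p3,p4},{p1,p3,p4}} W1245={{p3,p4},{p1,p3,p4}} W1246={{p3,p4},{p1,p3,p4}} W1256={{p1,p4},{p3,p4},{p1,p3,p4}} W1345={{p3,p4},{p1,p3,p4}} W1346={{p3,p4},{p1,p3,p4}} W1356={{p1,p4},{p3,p4},{p1,p3,p4}} W1456={{p3,p4},{p1,p3,p4}} W2345={{p3},{p1,p3},{p3,p4},{p1,p3,p4}} W2346={{p3},{p1,p3},{p3,p4},{p1,p3,p4}} W2356={{p3},{p1,p3},{p1,p4},{p3,p4},{p1,p3,p4}} W2456={{p3},{p1,p3},{p3,p4},{p1,p3,p4}} W3456={{p3},{p1,p3},{p3,p4},{p1,p3,p4}}
  W12345={{p3,p4},{p1,p3,p4}} W12346={{p3,p4},{p1,p3,p4}} W12356={{p1,p4},{p3,p4},{p1,p3,p4}} W12456={{p3,p4},{p1,p3,p4}} W13456={{p3,p4},{p1,p3,p4}} W23456={{p3},{p1,p3},{p3,p4},{p1,p3,p4}}
  W123456={{p3,p4},{p1,p3,p4}}
components per intersection:
  W1: {{p4},{p1,p4},{p3,p4},{p1,p3,p4}}
  W2: {{p1},{p3},{p1,p3},{p1,p4},{p3,p4},{p1,p3,p4}}
  W3: {{p2}} {{p3},{p4},{p1,p3},{p1,p4},{p3,p4},{p1,p3,p4}}
  W4: {{p2}} {{p3},{p1,p3},{p3,p4},{p1,p3,p4}}
  W5: {{p3},{p4},{p1,p3},{p1,p4},{p3,p4},{p1,p3,p4}}
  W6: {{p1},{p3},{p1,p3},{p1,p4},{p3,p4},{p1,p3,p4}} {{p2}}
  W12: {{p1,p4},{p3,p4},{p1,p3,p4}}
  W13: {{p4},{p1,p4},{p3,p4},{p1,p3,p4}}
  W14: {{p3,p4},{p1,p3,p4}}
  W15: {{p4},{p1,p4},{p3,p4},{p1,p3,p4}}
  W16: {{p1,p4},{p3,p4},{p1,p3,p4}}
  W23: {{p3},{p1,p3},{p1,p4},{p3,p4},{p1,p3,p4}}
  W24: {{p3},{p1,p3},{p3,p4},{p1,p3,p4}}
  W25: {{p3},{p1,p3},{p1,p4},{p3,p4},{p1,p3,p4}}
  W26: {{p1},{p3},{p1,p3},{p1,p4},{p3,p4},{p1,p3,p4}}
  W34: {{p2}} {{p3},{p1,p3},{p3,p4},{p1,p3,p4}}
  W35: {{p3},{p4},{p1,p3},{p1,p4},{p3,p4},{p1,p3,p4}}
  W36: {{p2}} {{p3},{p1,p3},{p1,p4},{p3,p4},{p1,p3,p4}}
  W45: {{p3},{p1,p3},{p3,p4},{p1,p3,p4}}
  W46: {{p2}} {{p3},{p1,p3},{p3,p4},{p1,p3,p4}}
  W56: {{p3},{p1,p3},{p1,p4},{p3,p4},{p1,p3,p4}}
  W123: {{p1,p4},{p3,p4},{p1,p3,p4}}
  W124: {{p3,p4},{p1,p3,p4}}
  W125: {{p1,p4},{p3,p4},{p1,p3,p4}}
  W126: {{p1,p4},{p3,p4},{p1,p3,p4}}
  W134: {{p3,p4},{p1,p3,p4}}
  W135: {{p4},{p1,p4},{p3,p4},{p1,p3,p4}}
  W136: {{p1,p4},{p3,p4},{p1,p3,p4}}
  W145: {{p3,p4},{p1,p3,p4}}
  W146: {{p3,p4},{p1,p3,p4}}
  W156: {{p1,p4},{p3,p4},{p1,p3,p4}}
  W234: {{p3},{p1,p3},{p3,p4},{p1,p3,p4}}
  W235: {{p3},{p1,p3},{p1,p4},{p3,p4},{p1,p3,p4}}
  W236: {{p3},{p1,p3},{p1,p4},{p3,p4},{p1,p3,p4}}
  W245: {{p3},{p1,p3},{p3,p4},{p1,p3,p4}}
  W246: {{p3},{p1,p3},{p3,p4},{p1,p3,p4}}
  W256: {{p3},{p1,p3},{p1,p4},{p3,p4},{p1,p3,p4}}
  W345: {{p3},{p1,p3},{p3,p4},{p1,p3,p4}}
  W346: {{p2}} {{p3},{p1,p3},{p3,p4},{p1,p3,p4}}
  W356: {{p3},{p1,p3},{p1,p4},{p3,p4},{p1,p3,p4}}
  W456: {{p3},{p1,p3},{p3,p4},{p1,p3,p4}}
  W1234: {{p3,p4},{p1,p3,p4}}
  W1235: {{p1,p4},{p3,p4},{p1,p3,p4}}
  W1236: {{p1,p4},{p3,p4},{p1,p3,p4}}
  W1245: {{p3,p4},{p1,p3,p4}}
  W1246: {{p3,p4},{p1,p3,p4}}
  W1256: {{p1,p4},{p3,p4},{p1,p3,p4}}
  W1345: {{p3,p4},{p1,p3,p4}}
  W1346: {{p3,p4},{p1,p3,p4}}
  W1356: {{p1,p4},{p3,p4},{p1,p3,p4}}
  W1456: {{p3,p4},{p1,p3,p4}}
  W2345: {{p3},{p1,p3},{p3,p4},{p1,p3,p4}}
  W2346: {{p3},{p1,p3},{p3,p4},{p1,p3,p4}}
  W2356: {{p3},{p1,p3},{p1,p4},{p3,p4},{p1,p3,p4}}
  W2456: {{p3},{p1,p3},{p3,p4},{p1,p3,p4}}
  W3456: {{p3},{p1,p3},{p3,p4},{p1,p3,p4}}
  W12345: {{p3,p4},{p1,p3,p4}}
  W12346: {{p3,p4},{p1,p3,p4}}
  W12356: {{p1,p4},{p3,p4},{p1,p3,p4}}
  W12456: {{p3,p4},{p1,p3,p4}}
  W13456: {{p3,p4},{p1,p3,p4}}
  W23456: {{p3},{p1,p3},{p3,p4},{p1,p3,p4}}
  W123456: {{p3,p4},{p1,p3,p4}}
C dims 9,18,21,15; δ0: rk 7, SNF 1^7; δ1: rk 11, SNF 1^11; δ2: rk 10, SNF 1^10
degree 0: 9−7−0 = 2 → Ȟ^0 ≅ Z^2
degree 1: 18−11−7 = 0 → Ȟ^1 ≅ 0
degree 2: 21−10−11 = 0 → Ȟ^2 ≅ 0
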